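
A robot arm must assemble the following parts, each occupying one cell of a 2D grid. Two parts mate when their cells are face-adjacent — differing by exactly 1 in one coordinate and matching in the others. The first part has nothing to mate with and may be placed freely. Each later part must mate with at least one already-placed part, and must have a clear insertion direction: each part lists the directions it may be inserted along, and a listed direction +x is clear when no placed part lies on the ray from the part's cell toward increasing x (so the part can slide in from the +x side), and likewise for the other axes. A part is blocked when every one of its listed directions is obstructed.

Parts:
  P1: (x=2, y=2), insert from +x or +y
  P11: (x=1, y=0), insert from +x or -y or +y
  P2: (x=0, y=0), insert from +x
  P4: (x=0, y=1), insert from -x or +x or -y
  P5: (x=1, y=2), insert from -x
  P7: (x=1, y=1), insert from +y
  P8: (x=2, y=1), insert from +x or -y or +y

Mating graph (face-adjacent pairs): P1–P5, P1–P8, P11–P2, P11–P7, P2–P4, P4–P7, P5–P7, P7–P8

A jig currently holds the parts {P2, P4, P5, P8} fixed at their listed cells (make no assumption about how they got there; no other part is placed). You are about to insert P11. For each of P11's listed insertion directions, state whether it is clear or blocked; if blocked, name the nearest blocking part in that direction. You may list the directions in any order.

+x: clear; +y: blocked by P5; -y: clear

+x: ray from P11(1, 0) has no placed part ⇒ clear
-y: ray from P11(1, 0) has no placed part ⇒ clear
+y: nearest on ray is P5@(1, 2) ⇒ blocked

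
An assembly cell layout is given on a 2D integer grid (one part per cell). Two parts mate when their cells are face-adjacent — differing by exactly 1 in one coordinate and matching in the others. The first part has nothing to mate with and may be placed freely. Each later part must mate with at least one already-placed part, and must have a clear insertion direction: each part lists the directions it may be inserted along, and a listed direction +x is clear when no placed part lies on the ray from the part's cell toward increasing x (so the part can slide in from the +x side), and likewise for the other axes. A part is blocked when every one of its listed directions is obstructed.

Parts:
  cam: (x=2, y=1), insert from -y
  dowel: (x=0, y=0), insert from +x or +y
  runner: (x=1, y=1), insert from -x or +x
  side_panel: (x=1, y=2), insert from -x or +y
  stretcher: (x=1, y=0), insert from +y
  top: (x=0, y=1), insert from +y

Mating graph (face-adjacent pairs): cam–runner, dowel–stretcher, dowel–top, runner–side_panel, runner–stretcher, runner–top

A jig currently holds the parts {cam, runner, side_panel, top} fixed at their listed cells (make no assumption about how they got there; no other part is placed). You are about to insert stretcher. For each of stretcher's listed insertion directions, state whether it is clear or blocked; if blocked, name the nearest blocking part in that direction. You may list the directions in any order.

+y: blocked by runner

+y: nearest on ray is runner@(1, 1) ⇒ blocked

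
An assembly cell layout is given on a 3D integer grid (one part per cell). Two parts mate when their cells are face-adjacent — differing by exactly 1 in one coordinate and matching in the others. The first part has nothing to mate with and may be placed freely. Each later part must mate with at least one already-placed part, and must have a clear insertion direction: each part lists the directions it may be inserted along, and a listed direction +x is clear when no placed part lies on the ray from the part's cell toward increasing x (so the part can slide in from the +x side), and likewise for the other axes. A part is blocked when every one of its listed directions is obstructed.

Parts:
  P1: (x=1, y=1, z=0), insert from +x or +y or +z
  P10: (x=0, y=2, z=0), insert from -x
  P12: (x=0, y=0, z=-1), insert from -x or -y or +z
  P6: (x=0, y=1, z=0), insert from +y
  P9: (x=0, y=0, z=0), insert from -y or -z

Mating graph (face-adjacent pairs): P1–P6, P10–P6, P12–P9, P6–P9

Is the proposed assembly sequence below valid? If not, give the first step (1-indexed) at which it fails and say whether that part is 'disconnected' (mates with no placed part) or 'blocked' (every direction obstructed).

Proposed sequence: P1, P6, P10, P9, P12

Valid

1. P1@(1, 1, 0) [+x clear] — {P1}
2. P6@(0, 1, 0) [+y clear] — {P1, P6}
3. P10@(0, 2, 0) [-x clear] — {P1, P10, P6}
4. P9@(0, 0, 0) [-y clear] — {P1, P10, P6, P9}
5. P12@(0, 0, -1) [-x clear] — {P1, P10, P12, P6, P9}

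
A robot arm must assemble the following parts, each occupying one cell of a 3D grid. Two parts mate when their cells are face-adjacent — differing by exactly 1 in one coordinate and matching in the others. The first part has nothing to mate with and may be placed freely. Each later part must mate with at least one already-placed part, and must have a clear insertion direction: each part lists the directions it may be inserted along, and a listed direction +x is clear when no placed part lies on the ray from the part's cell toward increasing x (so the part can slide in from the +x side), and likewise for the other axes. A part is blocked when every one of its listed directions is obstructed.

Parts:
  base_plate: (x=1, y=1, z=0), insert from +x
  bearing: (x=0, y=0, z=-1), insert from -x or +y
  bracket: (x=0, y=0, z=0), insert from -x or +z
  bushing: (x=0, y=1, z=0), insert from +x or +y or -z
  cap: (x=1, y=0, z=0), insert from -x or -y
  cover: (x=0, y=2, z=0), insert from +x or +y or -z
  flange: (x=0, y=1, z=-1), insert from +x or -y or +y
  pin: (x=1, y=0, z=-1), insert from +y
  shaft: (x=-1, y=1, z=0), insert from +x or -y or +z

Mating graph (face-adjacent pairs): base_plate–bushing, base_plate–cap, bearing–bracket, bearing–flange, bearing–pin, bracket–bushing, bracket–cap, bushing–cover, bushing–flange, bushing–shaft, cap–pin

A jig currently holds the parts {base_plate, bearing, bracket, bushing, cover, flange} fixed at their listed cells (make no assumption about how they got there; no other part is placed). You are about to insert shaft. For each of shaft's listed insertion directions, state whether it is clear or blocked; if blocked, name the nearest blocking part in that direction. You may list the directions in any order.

+x: nearest on ray is bushing@(0, 1, 0) ⇒ blocked
-y: ray from shaft(-1, 1, 0) has no placed part ⇒ clear
+z: ray from shaft(-1, 1, 0) has no placed part ⇒ clear

+x: blocked by bushing; +z: clear; -y: clear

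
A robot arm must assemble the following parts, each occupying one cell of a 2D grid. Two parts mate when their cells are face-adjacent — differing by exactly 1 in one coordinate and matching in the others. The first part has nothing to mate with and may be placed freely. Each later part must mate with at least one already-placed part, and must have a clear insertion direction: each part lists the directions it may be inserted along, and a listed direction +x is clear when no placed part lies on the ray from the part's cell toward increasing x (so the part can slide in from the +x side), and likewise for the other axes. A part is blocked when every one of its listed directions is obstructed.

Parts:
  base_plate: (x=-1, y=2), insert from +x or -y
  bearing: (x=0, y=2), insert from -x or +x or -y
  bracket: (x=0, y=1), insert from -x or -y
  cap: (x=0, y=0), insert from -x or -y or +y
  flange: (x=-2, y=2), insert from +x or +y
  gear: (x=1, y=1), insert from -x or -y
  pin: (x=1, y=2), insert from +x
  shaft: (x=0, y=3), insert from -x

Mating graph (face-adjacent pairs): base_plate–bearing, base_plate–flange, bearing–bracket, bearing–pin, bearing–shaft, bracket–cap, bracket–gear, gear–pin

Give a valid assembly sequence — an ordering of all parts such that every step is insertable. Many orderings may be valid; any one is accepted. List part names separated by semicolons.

cap; bracket; gear; pin; bearing; base_plate; flange; shaft

1. cap@(0, 0) [-x clear] — {cap}
2. bracket@(0, 1) [-x clear] — {bracket, cap}
3. gear@(1, 1) [-y clear] — {bracket, cap, gear}
4. pin@(1, 2) [+x clear] — {bracket, cap, gear, pin}
5. bearing@(0, 2) [-x clear] — {bearing, bracket, cap, gear, pin}
6. base_plate@(-1, 2) [-y clear] — {base_plate, bearing, bracket, cap, gear, pin}
7. flange@(-2, 2) [+y clear] — {base_plate, bearing, bracket, cap, flange, gear, pin}
8. shaft@(0, 3) [-x clear] — {base_plate, bearing, bracket, cap, flange, gear, pin, shaft}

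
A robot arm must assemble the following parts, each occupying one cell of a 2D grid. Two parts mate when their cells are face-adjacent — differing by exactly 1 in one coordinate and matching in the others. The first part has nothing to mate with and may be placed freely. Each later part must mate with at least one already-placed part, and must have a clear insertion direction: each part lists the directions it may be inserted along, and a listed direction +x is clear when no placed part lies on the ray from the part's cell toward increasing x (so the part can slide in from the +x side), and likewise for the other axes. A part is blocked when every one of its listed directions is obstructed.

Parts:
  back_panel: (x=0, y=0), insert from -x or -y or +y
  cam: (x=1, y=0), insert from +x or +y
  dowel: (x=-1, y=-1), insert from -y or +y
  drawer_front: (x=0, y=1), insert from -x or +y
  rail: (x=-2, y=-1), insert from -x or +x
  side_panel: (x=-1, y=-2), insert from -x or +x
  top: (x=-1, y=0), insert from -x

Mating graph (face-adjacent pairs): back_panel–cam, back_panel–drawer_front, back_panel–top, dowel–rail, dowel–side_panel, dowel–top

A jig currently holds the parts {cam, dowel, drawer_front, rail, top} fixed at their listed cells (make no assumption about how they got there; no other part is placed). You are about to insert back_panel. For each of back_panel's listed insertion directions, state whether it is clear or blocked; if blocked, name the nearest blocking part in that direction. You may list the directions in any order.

+y: blocked by drawer_front; -x: blocked by top; -y: clear

-x: nearest on ray is top@(-1, 0) ⇒ blocked
-y: ray from back_panel(0, 0) has no placed part ⇒ clear
+y: nearest on ray is drawer_front@(0, 1) ⇒ blocked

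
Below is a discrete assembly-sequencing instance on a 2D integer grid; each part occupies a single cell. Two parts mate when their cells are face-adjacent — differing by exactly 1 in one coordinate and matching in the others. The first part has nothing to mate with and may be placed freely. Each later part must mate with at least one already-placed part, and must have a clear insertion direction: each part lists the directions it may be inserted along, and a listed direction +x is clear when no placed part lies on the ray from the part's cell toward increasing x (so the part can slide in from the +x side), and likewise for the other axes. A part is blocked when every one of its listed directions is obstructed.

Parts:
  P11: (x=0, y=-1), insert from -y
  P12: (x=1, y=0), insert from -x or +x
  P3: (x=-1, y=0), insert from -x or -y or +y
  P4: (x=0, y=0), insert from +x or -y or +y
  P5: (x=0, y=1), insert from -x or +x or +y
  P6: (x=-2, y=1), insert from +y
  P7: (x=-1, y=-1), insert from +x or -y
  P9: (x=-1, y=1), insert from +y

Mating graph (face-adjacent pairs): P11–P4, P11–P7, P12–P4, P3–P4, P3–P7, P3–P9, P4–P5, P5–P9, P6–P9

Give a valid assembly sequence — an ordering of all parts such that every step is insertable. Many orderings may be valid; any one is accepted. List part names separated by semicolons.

P12; P4; P11; P3; P9; P6; P7; P5

1. P12@(1, 0) [-x clear] — {P12}
2. P4@(0, 0) [-y clear] — {P12, P4}
3. P11@(0, -1) [-y clear] — {P11, P12, P4}
4. P3@(-1, 0) [-x clear] — {P11, P12, P3, P4}
5. P9@(-1, 1) [+y clear] — {P11, P12, P3, P4, P9}
6. P6@(-2, 1) [+y clear] — {P11, P12, P3, P4, P6, P9}
7. P7@(-1, -1) [-y clear] — {P11, P12, P3, P4, P6, P7, P9}
8. P5@(0, 1) [+x clear] — {P11, P12, P3, P4, P5, P6, P7, P9}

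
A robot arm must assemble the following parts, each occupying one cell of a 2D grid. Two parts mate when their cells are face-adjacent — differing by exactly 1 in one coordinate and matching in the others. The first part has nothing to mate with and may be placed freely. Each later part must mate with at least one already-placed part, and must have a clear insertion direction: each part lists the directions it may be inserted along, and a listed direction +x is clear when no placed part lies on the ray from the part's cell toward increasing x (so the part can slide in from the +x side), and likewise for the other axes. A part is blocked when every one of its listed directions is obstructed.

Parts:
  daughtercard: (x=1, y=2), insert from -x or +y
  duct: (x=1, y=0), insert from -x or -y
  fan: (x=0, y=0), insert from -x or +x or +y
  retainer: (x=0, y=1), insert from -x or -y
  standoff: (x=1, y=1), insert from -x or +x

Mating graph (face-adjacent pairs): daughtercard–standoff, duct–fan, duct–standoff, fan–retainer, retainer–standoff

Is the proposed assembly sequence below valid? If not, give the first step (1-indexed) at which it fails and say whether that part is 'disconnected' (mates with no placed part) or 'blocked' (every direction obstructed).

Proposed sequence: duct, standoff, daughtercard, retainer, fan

1. duct@(1, 0) [-x clear] — {duct}
2. standoff@(1, 1) [-x clear] — {duct, standoff}
3. daughtercard@(1, 2) [-x clear] — {daughtercard, duct, standoff}
4. retainer@(0, 1) [-x clear] — {daughtercard, duct, retainer, standoff}
5. fan@(0, 0) [-x clear] — {daughtercard, duct, fan, retainer, standoff}

Valid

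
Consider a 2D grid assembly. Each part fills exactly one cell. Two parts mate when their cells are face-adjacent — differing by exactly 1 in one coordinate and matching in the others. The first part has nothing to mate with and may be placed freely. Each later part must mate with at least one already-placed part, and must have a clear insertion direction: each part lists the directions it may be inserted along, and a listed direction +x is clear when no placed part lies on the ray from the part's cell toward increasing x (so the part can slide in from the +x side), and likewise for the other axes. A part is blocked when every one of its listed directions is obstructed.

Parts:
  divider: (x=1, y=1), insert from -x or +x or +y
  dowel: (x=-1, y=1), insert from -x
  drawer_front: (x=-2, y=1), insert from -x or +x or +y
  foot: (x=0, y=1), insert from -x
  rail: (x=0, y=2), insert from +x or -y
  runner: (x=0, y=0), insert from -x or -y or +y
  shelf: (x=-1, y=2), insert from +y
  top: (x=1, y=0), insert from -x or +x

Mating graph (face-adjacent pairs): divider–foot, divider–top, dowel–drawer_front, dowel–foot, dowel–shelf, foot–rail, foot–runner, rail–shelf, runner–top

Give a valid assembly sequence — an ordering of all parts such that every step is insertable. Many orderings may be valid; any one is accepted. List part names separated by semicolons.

1. foot@(0, 1) [-x clear] — {foot}
2. dowel@(-1, 1) [-x clear] — {dowel, foot}
3. shelf@(-1, 2) [+y clear] — {dowel, foot, shelf}
4. divider@(1, 1) [+x clear] — {divider, dowel, foot, shelf}
5. top@(1, 0) [-x clear] — {divider, dowel, foot, shelf, top}
6. runner@(0, 0) [-x clear] — {divider, dowel, foot, runner, shelf, top}
7. rail@(0, 2) [+x clear] — {divider, dowel, foot, rail, runner, shelf, top}
8. drawer_front@(-2, 1) [-x clear] — {divider, dowel, drawer_front, foot, rail, runner, shelf, top}

foot; dowel; shelf; divider; top; runner; rail; drawer_front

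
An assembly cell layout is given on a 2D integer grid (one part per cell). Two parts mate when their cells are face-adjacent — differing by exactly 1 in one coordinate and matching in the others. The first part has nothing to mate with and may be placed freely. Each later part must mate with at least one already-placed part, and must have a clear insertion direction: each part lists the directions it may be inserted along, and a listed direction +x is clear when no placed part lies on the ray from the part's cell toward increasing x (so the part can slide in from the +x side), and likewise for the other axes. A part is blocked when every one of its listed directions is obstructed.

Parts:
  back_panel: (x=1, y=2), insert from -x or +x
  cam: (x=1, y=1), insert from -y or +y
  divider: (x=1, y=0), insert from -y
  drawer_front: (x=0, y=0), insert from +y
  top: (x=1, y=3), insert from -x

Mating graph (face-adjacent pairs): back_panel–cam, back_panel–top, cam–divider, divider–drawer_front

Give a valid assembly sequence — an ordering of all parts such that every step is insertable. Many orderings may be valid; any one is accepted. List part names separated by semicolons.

drawer_front; divider; cam; back_panel; top

1. drawer_front@(0, 0) [+y clear] — {drawer_front}
2. divider@(1, 0) [-y clear] — {divider, drawer_front}
3. cam@(1, 1) [+y clear] — {cam, divider, drawer_front}
4. back_panel@(1, 2) [-x clear] — {back_panel, cam, divider, drawer_front}
5. top@(1, 3) [-x clear] — {back_panel, cam, divider, drawer_front, top}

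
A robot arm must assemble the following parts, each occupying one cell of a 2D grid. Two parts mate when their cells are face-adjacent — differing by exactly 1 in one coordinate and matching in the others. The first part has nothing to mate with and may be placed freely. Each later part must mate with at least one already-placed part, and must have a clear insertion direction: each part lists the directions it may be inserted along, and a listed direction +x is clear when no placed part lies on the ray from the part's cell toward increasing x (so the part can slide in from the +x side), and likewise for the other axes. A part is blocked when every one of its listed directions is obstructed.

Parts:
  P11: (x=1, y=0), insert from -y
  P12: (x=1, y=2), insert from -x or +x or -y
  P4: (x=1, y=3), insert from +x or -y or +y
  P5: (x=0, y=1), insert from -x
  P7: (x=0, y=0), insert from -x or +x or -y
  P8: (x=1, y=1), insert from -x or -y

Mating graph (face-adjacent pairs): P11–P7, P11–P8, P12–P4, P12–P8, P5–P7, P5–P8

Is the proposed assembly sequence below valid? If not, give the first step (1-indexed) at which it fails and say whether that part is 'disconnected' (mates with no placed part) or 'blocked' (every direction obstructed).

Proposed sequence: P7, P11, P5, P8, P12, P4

Invalid at step 4 (blocked)

1. P7@(0, 0) [-x clear] — {P7}
2. P11@(1, 0) [-y clear] — {P11, P7}
3. P5@(0, 1) [-x clear] — {P11, P5, P7}
4. P8@(1, 1) — -x/-y all obstructed ⇒ blocked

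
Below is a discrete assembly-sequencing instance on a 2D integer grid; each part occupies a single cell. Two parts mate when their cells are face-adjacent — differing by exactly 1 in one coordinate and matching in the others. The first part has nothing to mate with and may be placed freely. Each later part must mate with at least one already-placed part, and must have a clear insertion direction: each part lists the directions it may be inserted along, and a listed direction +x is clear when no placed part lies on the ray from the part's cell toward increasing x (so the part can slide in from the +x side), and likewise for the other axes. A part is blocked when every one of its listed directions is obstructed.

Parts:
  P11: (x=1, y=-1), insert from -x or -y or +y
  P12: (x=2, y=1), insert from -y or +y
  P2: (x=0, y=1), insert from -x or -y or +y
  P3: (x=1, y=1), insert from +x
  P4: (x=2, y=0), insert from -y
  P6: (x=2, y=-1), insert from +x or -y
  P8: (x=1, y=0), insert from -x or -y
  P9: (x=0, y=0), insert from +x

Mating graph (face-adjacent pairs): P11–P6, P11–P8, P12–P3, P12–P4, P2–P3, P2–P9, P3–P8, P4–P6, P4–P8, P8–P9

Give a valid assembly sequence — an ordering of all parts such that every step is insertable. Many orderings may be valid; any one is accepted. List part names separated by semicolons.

1. P2@(0, 1) [-x clear] — {P2}
2. P3@(1, 1) [+x clear] — {P2, P3}
3. P12@(2, 1) [-y clear] — {P12, P2, P3}
4. P9@(0, 0) [+x clear] — {P12, P2, P3, P9}
5. P4@(2, 0) [-y clear] — {P12, P2, P3, P4, P9}
6. P8@(1, 0) [-y clear] — {P12, P2, P3, P4, P8, P9}
7. P11@(1, -1) [-x clear] — {P11, P12, P2, P3, P4, P8, P9}
8. P6@(2, -1) [+x clear] — {P11, P12, P2, P3, P4, P6, P8, P9}

P2; P3; P12; P9; P4; P8; P11; P6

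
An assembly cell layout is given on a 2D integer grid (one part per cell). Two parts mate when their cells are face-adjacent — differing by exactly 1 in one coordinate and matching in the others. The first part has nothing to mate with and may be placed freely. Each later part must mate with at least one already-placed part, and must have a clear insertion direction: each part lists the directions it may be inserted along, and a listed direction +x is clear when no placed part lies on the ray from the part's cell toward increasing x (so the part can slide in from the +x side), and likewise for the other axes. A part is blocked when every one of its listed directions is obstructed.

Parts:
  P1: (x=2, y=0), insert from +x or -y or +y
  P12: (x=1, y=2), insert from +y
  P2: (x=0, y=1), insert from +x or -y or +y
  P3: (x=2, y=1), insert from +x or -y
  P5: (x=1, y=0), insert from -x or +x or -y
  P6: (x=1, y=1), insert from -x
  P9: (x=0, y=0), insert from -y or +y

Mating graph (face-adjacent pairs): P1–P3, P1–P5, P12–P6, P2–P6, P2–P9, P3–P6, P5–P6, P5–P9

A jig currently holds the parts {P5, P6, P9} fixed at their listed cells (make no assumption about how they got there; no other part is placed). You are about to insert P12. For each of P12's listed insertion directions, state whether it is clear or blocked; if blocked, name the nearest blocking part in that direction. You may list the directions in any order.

+y: ray from P12(1, 2) has no placed part ⇒ clear

+y: clear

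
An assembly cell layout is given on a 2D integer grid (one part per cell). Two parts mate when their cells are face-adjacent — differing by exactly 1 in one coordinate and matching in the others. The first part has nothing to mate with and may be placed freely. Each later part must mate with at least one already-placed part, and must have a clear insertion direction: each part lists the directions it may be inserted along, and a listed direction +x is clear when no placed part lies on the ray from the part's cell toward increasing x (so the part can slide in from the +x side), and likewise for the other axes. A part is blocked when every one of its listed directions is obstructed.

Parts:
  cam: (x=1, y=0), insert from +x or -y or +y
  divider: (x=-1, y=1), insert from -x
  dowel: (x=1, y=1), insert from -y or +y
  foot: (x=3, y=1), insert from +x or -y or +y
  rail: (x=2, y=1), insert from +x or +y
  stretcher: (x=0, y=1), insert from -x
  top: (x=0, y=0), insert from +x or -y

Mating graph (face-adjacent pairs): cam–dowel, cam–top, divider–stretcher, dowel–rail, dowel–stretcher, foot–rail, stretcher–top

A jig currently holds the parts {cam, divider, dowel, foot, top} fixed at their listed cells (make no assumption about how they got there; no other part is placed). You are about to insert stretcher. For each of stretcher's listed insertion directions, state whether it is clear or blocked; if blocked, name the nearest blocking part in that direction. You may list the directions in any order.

-x: nearest on ray is divider@(-1, 1) ⇒ blocked

-x: blocked by divider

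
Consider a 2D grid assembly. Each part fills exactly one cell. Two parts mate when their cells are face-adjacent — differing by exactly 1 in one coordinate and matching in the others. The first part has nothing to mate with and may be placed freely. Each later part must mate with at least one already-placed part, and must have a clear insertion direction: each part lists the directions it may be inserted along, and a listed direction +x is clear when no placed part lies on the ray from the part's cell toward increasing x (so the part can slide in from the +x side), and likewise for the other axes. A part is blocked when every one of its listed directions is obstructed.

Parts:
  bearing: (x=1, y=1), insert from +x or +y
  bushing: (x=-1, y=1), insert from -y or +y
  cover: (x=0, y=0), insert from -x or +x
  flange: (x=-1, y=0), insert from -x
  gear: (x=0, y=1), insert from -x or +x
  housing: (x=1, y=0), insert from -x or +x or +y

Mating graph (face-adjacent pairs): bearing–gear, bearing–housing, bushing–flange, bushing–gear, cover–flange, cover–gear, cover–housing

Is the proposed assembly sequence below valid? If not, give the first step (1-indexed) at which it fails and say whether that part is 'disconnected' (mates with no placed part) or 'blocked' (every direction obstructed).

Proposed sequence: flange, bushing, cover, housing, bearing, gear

1. flange@(-1, 0) [-x clear] — {flange}
2. bushing@(-1, 1) [+y clear] — {bushing, flange}
3. cover@(0, 0) [+x clear] — {bushing, cover, flange}
4. housing@(1, 0) [+x clear] — {bushing, cover, flange, housing}
5. bearing@(1, 1) [+x clear] — {bearing, bushing, cover, flange, housing}
6. gear@(0, 1) — -x/+x all obstructed ⇒ blocked

Invalid at step 6 (blocked)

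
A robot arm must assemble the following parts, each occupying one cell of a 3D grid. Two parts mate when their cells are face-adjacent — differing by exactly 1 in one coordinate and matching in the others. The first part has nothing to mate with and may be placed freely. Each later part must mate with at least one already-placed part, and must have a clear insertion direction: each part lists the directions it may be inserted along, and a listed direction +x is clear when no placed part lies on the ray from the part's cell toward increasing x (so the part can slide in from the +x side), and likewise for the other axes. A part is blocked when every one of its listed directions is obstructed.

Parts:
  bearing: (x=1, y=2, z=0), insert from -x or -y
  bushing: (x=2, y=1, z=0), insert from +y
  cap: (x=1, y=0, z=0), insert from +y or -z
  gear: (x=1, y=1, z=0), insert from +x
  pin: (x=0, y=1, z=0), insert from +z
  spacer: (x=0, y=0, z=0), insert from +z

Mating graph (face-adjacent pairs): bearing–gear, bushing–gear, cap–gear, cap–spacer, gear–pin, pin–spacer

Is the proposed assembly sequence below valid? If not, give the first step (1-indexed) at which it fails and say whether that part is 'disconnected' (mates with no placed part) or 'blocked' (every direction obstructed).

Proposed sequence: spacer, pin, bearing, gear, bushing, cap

Invalid at step 3 (disconnected)

1. spacer@(0, 0, 0) [+z clear] — {spacer}
2. pin@(0, 1, 0) [+z clear] — {pin, spacer}
3. bearing@(1, 2, 0) — no placed neighbour ⇒ disconnected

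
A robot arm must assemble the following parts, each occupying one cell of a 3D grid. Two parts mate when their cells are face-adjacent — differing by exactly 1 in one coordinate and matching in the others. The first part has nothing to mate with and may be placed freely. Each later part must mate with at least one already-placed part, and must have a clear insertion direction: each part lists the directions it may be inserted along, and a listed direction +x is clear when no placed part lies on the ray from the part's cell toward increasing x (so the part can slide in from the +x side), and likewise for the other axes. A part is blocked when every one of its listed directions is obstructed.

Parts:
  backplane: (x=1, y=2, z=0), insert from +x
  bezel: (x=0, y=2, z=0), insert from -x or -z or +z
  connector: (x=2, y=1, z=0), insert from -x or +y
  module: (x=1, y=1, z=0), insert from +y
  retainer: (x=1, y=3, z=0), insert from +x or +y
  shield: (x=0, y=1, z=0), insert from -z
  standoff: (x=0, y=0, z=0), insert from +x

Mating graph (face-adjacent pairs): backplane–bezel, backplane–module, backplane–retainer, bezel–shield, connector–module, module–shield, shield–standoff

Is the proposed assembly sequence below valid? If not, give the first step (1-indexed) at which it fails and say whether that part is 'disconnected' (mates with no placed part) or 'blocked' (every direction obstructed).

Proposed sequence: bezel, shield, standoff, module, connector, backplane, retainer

1. bezel@(0, 2, 0) [-x clear] — {bezel}
2. shield@(0, 1, 0) [-z clear] — {bezel, shield}
3. standoff@(0, 0, 0) [+x clear] — {bezel, shield, standoff}
4. module@(1, 1, 0) [+y clear] — {bezel, module, shield, standoff}
5. connector@(2, 1, 0) [+y clear] — {bezel, connector, module, shield, standoff}
6. backplane@(1, 2, 0) [+x clear] — {backplane, bezel, connector, module, shield, standoff}
7. retainer@(1, 3, 0) [+x clear] — {backplane, bezel, connector, module, retainer, shield, standoff}

Valid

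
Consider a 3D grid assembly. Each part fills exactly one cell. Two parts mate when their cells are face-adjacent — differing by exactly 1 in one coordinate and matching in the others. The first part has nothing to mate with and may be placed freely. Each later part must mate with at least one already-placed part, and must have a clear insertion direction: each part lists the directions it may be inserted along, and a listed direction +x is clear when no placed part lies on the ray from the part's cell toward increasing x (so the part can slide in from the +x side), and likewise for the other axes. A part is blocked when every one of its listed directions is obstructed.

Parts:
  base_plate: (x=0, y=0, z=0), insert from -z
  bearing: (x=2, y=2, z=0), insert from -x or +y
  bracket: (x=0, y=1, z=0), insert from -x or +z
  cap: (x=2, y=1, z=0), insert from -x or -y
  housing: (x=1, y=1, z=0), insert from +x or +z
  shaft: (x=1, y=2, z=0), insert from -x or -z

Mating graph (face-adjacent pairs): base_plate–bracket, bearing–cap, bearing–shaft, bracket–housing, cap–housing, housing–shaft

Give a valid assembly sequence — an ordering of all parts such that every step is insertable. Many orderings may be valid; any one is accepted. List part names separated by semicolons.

housing; shaft; bearing; cap; bracket; base_plate

1. housing@(1, 1, 0) [+x clear] — {housing}
2. shaft@(1, 2, 0) [-x clear] — {housing, shaft}
3. bearing@(2, 2, 0) [+y clear] — {bearing, housing, shaft}
4. cap@(2, 1, 0) [-y clear] — {bearing, cap, housing, shaft}
5. bracket@(0, 1, 0) [-x clear] — {bearing, bracket, cap, housing, shaft}
6. base_plate@(0, 0, 0) [-z clear] — {base_plate, bearing, bracket, cap, housing, shaft}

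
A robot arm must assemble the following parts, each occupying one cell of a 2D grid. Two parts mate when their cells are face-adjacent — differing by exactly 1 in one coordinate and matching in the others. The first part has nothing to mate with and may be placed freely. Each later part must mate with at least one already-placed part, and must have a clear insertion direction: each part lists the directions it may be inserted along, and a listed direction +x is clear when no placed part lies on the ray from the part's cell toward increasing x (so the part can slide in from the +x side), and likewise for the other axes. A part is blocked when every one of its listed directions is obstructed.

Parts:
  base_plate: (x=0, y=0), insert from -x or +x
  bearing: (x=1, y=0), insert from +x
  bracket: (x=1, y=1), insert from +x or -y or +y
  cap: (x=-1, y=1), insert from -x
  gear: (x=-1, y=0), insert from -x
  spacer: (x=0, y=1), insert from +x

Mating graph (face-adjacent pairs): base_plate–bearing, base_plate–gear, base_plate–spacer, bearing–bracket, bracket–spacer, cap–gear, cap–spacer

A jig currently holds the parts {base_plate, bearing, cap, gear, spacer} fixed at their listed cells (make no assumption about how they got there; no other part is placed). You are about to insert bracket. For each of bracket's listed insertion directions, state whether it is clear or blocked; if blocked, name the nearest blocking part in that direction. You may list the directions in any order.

+x: ray from bracket(1, 1) has no placed part ⇒ clear
-y: nearest on ray is bearing@(1, 0) ⇒ blocked
+y: ray from bracket(1, 1) has no placed part ⇒ clear

+x: clear; +y: clear; -y: blocked by bearing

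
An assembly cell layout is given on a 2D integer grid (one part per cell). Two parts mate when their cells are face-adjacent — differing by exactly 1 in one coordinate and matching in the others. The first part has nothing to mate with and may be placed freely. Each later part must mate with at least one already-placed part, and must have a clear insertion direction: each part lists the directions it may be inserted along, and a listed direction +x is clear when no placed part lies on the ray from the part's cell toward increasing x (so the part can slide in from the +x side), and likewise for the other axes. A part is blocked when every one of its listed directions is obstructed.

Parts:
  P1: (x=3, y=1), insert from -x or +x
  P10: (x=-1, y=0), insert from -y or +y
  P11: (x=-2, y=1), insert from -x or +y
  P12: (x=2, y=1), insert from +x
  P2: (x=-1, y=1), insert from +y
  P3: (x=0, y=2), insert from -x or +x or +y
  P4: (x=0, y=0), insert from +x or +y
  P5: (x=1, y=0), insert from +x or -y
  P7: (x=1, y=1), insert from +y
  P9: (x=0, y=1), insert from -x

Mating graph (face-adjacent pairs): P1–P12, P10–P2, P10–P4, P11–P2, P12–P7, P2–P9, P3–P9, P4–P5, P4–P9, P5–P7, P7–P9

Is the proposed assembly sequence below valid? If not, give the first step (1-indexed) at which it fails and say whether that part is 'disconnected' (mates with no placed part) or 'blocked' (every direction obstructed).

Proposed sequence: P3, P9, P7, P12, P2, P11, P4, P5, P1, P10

Valid

1. P3@(0, 2) [-x clear] — {P3}
2. P9@(0, 1) [-x clear] — {P3, P9}
3. P7@(1, 1) [+y clear] — {P3, P7, P9}
4. P12@(2, 1) [+x clear] — {P12, P3, P7, P9}
5. P2@(-1, 1) [+y clear] — {P12, P2, P3, P7, P9}
6. P11@(-2, 1) [-x clear] — {P11, P12, P2, P3, P7, P9}
7. P4@(0, 0) [+x clear] — {P11, P12, P2, P3, P4, P7, P9}
8. P5@(1, 0) [+x clear] — {P11, P12, P2, P3, P4, P5, P7, P9}
9. P1@(3, 1) [+x clear] — {P1, P11, P12, P2, P3, P4, P5, P7, P9}
10. P10@(-1, 0) [-y clear] — {P1, P10, P11, P12, P2, P3, P4, P5, P7, P9}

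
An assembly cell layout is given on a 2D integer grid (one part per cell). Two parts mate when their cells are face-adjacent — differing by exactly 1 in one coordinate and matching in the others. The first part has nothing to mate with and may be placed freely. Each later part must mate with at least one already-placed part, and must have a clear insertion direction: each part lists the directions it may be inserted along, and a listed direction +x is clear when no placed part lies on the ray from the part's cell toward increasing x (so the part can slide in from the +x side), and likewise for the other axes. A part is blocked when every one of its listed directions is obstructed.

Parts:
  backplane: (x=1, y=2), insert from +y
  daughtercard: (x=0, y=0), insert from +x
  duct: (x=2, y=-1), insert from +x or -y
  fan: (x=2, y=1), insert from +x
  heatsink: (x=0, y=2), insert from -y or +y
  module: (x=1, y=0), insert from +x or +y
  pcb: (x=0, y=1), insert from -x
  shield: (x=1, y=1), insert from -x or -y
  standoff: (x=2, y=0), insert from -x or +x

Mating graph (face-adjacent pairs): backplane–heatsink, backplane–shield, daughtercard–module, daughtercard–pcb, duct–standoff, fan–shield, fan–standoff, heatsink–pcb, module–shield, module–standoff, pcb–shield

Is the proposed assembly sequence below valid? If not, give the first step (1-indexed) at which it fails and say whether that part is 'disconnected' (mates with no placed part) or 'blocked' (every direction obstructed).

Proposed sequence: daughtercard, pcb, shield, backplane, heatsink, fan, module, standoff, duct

1. daughtercard@(0, 0) [+x clear] — {daughtercard}
2. pcb@(0, 1) [-x clear] — {daughtercard, pcb}
3. shield@(1, 1) [-y clear] — {daughtercard, pcb, shield}
4. backplane@(1, 2) [+y clear] — {backplane, daughtercard, pcb, shield}
5. heatsink@(0, 2) [+y clear] — {backplane, daughtercard, heatsink, pcb, shield}
6. fan@(2, 1) [+x clear] — {backplane, daughtercard, fan, heatsink, pcb, shield}
7. module@(1, 0) [+x clear] — {backplane, daughtercard, fan, heatsink, module, pcb, shield}
8. standoff@(2, 0) [+x clear] — {backplane, daughtercard, fan, heatsink, module, pcb, shield, standoff}
9. duct@(2, -1) [+x clear] — {backplane, daughtercard, duct, fan, heatsink, module, pcb, shield, standoff}

Valid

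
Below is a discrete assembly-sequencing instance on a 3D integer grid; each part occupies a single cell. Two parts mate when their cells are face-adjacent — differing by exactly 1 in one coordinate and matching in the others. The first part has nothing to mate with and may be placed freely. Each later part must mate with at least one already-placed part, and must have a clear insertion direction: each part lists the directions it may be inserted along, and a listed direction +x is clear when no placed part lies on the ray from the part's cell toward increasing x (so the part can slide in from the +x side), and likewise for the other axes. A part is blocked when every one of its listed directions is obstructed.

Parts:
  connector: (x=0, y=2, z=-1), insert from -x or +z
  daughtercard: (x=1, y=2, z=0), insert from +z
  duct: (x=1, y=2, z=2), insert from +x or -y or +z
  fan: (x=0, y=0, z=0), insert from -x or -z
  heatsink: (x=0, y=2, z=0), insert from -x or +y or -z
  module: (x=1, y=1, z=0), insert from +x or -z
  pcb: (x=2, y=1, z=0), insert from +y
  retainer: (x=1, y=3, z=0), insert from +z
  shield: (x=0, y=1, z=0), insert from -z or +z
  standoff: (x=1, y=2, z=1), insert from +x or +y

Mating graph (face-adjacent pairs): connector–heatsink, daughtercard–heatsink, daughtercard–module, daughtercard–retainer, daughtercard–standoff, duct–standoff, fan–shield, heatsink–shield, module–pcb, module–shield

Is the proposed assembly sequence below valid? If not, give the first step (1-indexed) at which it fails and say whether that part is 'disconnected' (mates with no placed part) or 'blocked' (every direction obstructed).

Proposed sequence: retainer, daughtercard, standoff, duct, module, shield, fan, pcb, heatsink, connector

Valid

1. retainer@(1, 3, 0) [+z clear] — {retainer}
2. daughtercard@(1, 2, 0) [+z clear] — {daughtercard, retainer}
3. standoff@(1, 2, 1) [+x clear] — {daughtercard, retainer, standoff}
4. duct@(1, 2, 2) [+x clear] — {daughtercard, duct, retainer, standoff}
5. module@(1, 1, 0) [+x clear] — {daughtercard, duct, module, retainer, standoff}
6. shield@(0, 1, 0) [-z clear] — {daughtercard, duct, module, retainer, shield, standoff}
7. fan@(0, 0, 0) [-x clear] — {daughtercard, duct, fan, module, retainer, shield, standoff}
8. pcb@(2, 1, 0) [+y clear] — {daughtercard, duct, fan, module, pcb, retainer, shield, standoff}
9. heatsink@(0, 2, 0) [-x clear] — {daughtercard, duct, fan, heatsink, module, pcb, retainer, shield, standoff}
10. connector@(0, 2, -1) [-x clear] — {connector, daughtercard, duct, fan, heatsink, module, pcb, retainer, shield, standoff}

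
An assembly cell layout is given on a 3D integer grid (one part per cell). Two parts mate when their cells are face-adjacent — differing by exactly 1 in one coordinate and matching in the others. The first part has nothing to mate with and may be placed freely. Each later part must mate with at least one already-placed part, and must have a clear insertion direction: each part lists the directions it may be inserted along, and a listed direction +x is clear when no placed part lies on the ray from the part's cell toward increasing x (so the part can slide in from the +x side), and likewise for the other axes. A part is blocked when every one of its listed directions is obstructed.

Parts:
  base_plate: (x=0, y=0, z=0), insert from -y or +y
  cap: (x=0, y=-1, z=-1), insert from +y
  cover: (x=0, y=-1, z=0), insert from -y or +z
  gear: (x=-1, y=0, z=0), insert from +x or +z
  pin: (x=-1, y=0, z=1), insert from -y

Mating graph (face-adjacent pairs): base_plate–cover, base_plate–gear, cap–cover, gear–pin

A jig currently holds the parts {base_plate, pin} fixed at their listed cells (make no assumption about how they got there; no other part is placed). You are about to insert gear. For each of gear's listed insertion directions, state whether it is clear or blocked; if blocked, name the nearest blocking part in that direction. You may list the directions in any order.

+x: nearest on ray is base_plate@(0, 0, 0) ⇒ blocked
+z: nearest on ray is pin@(-1, 0, 1) ⇒ blocked

+x: blocked by base_plate; +z: blocked by pin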